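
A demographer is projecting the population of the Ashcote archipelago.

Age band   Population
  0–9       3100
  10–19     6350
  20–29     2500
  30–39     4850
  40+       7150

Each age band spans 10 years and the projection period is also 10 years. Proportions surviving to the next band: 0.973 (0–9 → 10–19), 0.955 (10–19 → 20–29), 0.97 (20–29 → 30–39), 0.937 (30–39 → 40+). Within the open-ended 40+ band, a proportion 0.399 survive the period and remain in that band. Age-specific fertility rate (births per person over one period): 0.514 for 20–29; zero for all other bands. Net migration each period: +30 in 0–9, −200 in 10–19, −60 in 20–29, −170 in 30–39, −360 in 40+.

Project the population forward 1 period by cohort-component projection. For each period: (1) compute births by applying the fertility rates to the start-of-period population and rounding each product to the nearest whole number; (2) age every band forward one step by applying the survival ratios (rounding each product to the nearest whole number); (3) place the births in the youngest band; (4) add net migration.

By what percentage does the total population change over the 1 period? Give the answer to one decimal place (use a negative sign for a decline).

[period 1]
Births: 2500 × 0.514 = 1285
10–19: 3100 × 0.973 = 3016
20–29: 6350 × 0.955 = 6064
30–39: 2500 × 0.97 = 2425
40+: 4850 × 0.937 + 7150 × 0.399 = 4544 + 2853 = 7397
Net migration: 0–9 + 30 → 1315; 10–19 − 200 → 2816; 20–29 − 60 → 6004; 30–39 − 170 → 2255; 40+ − 360 → 7037
Giving 1315 / 2816 / 6004 / 2255 / 7037.
Total: 23950 → 19427; change = -4523; percentage change = -18.9%

-18.9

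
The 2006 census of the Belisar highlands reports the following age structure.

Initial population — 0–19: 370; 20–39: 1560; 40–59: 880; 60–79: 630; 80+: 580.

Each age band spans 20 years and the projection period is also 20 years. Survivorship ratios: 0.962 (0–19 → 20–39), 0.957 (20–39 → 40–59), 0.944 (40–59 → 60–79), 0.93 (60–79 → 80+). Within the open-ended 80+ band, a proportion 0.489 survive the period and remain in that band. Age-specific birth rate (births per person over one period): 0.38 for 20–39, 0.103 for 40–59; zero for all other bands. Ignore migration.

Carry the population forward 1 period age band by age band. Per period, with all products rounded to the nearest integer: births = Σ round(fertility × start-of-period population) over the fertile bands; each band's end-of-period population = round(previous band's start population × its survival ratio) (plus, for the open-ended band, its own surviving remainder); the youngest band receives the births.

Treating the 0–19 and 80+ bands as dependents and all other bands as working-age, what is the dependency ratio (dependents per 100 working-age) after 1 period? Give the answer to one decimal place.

Call the groups 1 to 5, youngest first.
Period 1.
Births: 1560 × 0.38 = 593, 880 × 0.103 = 91 → total 684
Group 2: 370 × 0.962 = 356
Group 3: 1560 × 0.957 = 1493
Group 4: 880 × 0.944 = 831
Group 5: 630 × 0.93 + 580 × 0.489 = 586 + 284 = 870
Giving 684 / 356 / 1493 / 831 / 870.
Dependents (band 0–19 + band 80+) = 684 + 870 = 1554; working-age = 2680; ratio = 1554/2680 × 100 = 58.0

58.0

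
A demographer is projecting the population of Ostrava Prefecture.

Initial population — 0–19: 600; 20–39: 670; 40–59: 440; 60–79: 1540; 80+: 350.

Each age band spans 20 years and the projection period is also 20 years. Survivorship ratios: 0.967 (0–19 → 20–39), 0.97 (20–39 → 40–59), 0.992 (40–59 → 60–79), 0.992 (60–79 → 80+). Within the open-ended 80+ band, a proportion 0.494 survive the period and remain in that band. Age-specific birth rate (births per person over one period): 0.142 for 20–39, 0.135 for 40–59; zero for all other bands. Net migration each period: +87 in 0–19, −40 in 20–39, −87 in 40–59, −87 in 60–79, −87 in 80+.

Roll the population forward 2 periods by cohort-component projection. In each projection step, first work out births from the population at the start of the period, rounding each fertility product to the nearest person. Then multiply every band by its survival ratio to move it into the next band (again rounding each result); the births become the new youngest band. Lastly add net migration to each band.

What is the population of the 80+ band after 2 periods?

[period 1]
Births: 670 * 0.142 = 95, 440 * 0.135 = 59 ⇒ total 154
20–39: 600 * 0.967 = 580
40–59: 670 * 0.97 = 650
60–79: 440 * 0.992 = 436
80+: 1540 * 0.992 + 350 * 0.494 = 1528 + 173 = 1701
Net migration: 0–19 + 87 → 241; 20–39 − 40 → 540; 40–59 − 87 → 563; 60–79 − 87 → 349; 80+ − 87 → 1614
End of period: [241, 540, 563, 349, 1614]
[period 2]
Births: 540 * 0.142 = 77, 563 * 0.135 = 76 ⇒ total 153
20–39: 241 * 0.967 = 233
40–59: 540 * 0.97 = 524
60–79: 563 * 0.992 = 558
80+: 349 * 0.992 + 1614 * 0.494 = 346 + 797 = 1143
Net migration: 0–19 + 87 → 240; 20–39 − 40 → 193; 40–59 − 87 → 437; 60–79 − 87 → 471; 80+ − 87 → 1056
End of period: [240, 193, 437, 471, 1056]

1056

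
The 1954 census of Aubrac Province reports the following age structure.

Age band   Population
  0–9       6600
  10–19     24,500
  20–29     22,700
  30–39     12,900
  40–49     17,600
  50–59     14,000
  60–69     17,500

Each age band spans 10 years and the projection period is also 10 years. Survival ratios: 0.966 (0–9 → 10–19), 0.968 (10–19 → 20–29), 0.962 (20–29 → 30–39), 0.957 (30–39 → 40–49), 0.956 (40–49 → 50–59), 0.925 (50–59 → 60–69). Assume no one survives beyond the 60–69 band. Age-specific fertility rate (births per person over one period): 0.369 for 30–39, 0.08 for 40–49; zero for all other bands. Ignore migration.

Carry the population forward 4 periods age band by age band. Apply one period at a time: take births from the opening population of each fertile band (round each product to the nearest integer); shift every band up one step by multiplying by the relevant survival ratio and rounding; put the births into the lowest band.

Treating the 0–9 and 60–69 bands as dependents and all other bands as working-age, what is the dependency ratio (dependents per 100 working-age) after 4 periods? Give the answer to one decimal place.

Period 1:
Births: 12900 * 0.369 = 4760, 17600 * 0.08 = 1408 → 6168
10–19: 6600 * 0.966 = 6376
20–29: 24500 * 0.968 = 23716
30–39: 22700 * 0.962 = 21837
40–49: 12900 * 0.957 = 12345
50–59: 17600 * 0.956 = 16826
60–69: 14000 * 0.925 = 12950
→ [6168, 6376, 23716, 21837, 12345, 16826, 12950]
Period 2:
Births: 21837 * 0.369 = 8058, 12345 * 0.08 = 988 → 9046
10–19: 6168 * 0.966 = 5958
20–29: 6376 * 0.968 = 6172
30–39: 23716 * 0.962 = 22815
40–49: 21837 * 0.957 = 20898
50–59: 12345 * 0.956 = 11802
60–69: 16826 * 0.925 = 15564
→ [9046, 5958, 6172, 22815, 20898, 11802, 15564]
Period 3:
Births: 22815 * 0.369 = 8419, 20898 * 0.08 = 1672 → 10091
10–19: 9046 * 0.966 = 8738
20–29: 5958 * 0.968 = 5767
30–39: 6172 * 0.962 = 5937
40–49: 22815 * 0.957 = 21834
50–59: 20898 * 0.956 = 19978
60–69: 11802 * 0.925 = 10917
→ [10091, 8738, 5767, 5937, 21834, 19978, 10917]
Period 4:
Births: 5937 * 0.369 = 2191, 21834 * 0.08 = 1747 → 3938
10–19: 10091 * 0.966 = 9748
20–29: 8738 * 0.968 = 8458
30–39: 5767 * 0.962 = 5548
40–49: 5937 * 0.957 = 5682
50–59: 21834 * 0.956 = 20873
60–69: 19978 * 0.925 = 18480
→ [3938, 9748, 8458, 5548, 5682, 20873, 18480]
Dependents (band 0–9 + band 60–69) = 3938 + 18480 = 22418; working-age = 50309; ratio = 22418/50309 × 100 = 44.6

44.6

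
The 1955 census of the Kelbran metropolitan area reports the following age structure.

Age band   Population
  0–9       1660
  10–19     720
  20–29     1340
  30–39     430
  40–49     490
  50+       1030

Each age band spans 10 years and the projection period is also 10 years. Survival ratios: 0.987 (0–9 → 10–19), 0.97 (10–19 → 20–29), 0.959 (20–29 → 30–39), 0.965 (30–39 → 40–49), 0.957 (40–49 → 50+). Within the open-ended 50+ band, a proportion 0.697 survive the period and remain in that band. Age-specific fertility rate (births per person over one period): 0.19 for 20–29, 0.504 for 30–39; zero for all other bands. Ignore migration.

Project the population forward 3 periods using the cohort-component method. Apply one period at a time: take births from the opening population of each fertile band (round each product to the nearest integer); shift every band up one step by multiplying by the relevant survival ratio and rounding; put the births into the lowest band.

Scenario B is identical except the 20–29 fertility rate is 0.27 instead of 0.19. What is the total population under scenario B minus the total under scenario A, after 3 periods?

283

After projecting period 1:
Births: 1340 × 0.19 = 255 ; 430 × 0.504 = 217 → total 472
10–19: 1660 × 0.987 = 1638
20–29: 720 × 0.97 = 698
30–39: 1340 × 0.959 = 1285
40–49: 430 × 0.965 = 415
50+: 490 × 0.957 + 1030 × 0.697 = 469 + 718 = 1187
End of period: [472, 1638, 698, 1285, 415, 1187]
After projecting period 2:
Births: 698 × 0.19 = 133 ; 1285 × 0.504 = 648 → total 781
10–19: 472 × 0.987 = 466
20–29: 1638 × 0.97 = 1589
30–39: 698 × 0.959 = 669
40–49: 1285 × 0.965 = 1240
50+: 415 × 0.957 + 1187 × 0.697 = 397 + 827 = 1224
End of period: [781, 466, 1589, 669, 1240, 1224]
After projecting period 3:
Births: 1589 × 0.19 = 302 ; 669 × 0.504 = 337 → total 639
10–19: 781 × 0.987 = 771
20–29: 466 × 0.97 = 452
30–39: 1589 × 0.959 = 1524
40–49: 669 × 0.965 = 646
50+: 1240 × 0.957 + 1224 × 0.697 = 1187 + 853 = 2040
End of period: [639, 771, 452, 1524, 646, 2040]
Scenario A total after 3 periods: 6072
Scenario B projection —
After projecting period 1:
Births: 1340 × 0.27 = 362 ; 430 × 0.504 = 217 → total 579
10–19: 1660 × 0.987 = 1638
20–29: 720 × 0.97 = 698
30–39: 1340 × 0.959 = 1285
40–49: 430 × 0.965 = 415
50+: 490 × 0.957 + 1030 × 0.697 = 469 + 718 = 1187
End of period: [579, 1638, 698, 1285, 415, 1187]
After projecting period 2:
Births: 698 × 0.27 = 188 ; 1285 × 0.504 = 648 → total 836
10–19: 579 × 0.987 = 571
20–29: 1638 × 0.97 = 1589
30–39: 698 × 0.959 = 669
40–49: 1285 × 0.965 = 1240
50+: 415 × 0.957 + 1187 × 0.697 = 397 + 827 = 1224
End of period: [836, 571, 1589, 669, 1240, 1224]
After projecting period 3:
Births: 1589 × 0.27 = 429 ; 669 × 0.504 = 337 → total 766
10–19: 836 × 0.987 = 825
20–29: 571 × 0.97 = 554
30–39: 1589 × 0.959 = 1524
40–49: 669 × 0.965 = 646
50+: 1240 × 0.957 + 1224 × 0.697 = 1187 + 853 = 2040
End of period: [766, 825, 554, 1524, 646, 2040]
Scenario B total after 3 periods: 6355
Difference B − A = 6355 − 6072 = 283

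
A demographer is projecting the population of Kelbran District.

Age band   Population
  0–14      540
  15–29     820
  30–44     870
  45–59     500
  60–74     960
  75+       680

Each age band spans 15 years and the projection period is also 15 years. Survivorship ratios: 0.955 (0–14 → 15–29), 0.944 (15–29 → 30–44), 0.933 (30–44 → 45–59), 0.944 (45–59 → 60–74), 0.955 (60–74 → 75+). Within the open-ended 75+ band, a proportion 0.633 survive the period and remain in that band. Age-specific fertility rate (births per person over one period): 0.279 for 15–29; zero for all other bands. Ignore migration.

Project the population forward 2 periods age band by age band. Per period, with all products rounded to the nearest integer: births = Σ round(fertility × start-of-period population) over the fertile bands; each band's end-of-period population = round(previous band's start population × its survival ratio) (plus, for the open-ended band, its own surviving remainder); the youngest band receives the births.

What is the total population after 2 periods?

Let band 1 be 0–14 through band 6 = 75+.
— Period 1 —
Births: 820 × 0.279 = 229
Band 2: 540 × 0.955 = 516
Band 3: 820 × 0.944 = 774
Band 4: 870 × 0.933 = 812
Band 5: 500 × 0.944 = 472
Band 6: 960 × 0.955 + 680 × 0.633 = 917 + 430 = 1347
→ [229, 516, 774, 812, 472, 1347]
— Period 2 —
Births: 516 × 0.279 = 144
Band 2: 229 × 0.955 = 219
Band 3: 516 × 0.944 = 487
Band 4: 774 × 0.933 = 722
Band 5: 812 × 0.944 = 767
Band 6: 472 × 0.955 + 1347 × 0.633 = 451 + 853 = 1304
→ [144, 219, 487, 722, 767, 1304]
Total after period 2: 144 + 219 + 487 + 722 + 767 + 1304 = 3643

3643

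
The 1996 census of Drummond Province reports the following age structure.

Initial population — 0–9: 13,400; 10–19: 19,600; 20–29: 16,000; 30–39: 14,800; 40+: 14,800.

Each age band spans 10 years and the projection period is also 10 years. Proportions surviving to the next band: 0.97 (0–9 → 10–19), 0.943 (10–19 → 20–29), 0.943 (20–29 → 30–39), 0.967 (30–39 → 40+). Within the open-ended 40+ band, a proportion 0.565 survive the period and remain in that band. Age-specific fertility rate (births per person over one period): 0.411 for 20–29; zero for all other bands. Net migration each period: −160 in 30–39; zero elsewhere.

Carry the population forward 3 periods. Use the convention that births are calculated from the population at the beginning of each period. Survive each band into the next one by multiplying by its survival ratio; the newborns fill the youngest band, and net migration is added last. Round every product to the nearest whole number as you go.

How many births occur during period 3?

[period 1]
Births: 16000 × 0.411 = 6576
10–19: 13400 × 0.97 = 12998
20–29: 19600 × 0.943 = 18483
30–39: 16000 × 0.943 = 15088
40+: 14800 × 0.967 + 14800 × 0.565 = 14312 + 8362 = 22674
Net migration: 30–39 − 160 → 14928
Population now: 0–9=6576, 10–19=12998, 20–29=18483, 30–39=14928, 40+=22674
[period 2]
Births: 18483 × 0.411 = 7597
10–19: 6576 × 0.97 = 6379
20–29: 12998 × 0.943 = 12257
30–39: 18483 × 0.943 = 17429
40+: 14928 × 0.967 + 22674 × 0.565 = 14435 + 12811 = 27246
Net migration: 30–39 − 160 → 17269
Population now: 0–9=7597, 10–19=6379, 20–29=12257, 30–39=17269, 40+=27246
[period 3]
Births: 12257 × 0.411 = 5038
10–19: 7597 × 0.97 = 7369
20–29: 6379 × 0.943 = 6015
30–39: 12257 × 0.943 = 11558
40+: 17269 × 0.967 + 27246 × 0.565 = 16699 + 15394 = 32093
Net migration: 30–39 − 160 → 11398
Population now: 0–9=5038, 10–19=7369, 20–29=6015, 30–39=11398, 40+=32093

5038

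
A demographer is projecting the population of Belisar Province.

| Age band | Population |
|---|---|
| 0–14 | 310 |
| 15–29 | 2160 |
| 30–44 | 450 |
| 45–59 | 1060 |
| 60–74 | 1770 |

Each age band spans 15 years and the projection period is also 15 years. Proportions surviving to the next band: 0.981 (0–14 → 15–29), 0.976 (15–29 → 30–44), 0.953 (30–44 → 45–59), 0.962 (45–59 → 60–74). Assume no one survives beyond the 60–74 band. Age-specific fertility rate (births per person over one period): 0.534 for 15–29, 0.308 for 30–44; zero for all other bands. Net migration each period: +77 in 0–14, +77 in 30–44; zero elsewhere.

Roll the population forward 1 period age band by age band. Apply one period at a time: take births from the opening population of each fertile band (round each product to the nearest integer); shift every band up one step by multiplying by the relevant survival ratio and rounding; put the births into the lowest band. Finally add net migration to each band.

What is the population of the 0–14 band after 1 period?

1369

[period 1]
Births: 2160 × 0.534 = 1153, 450 × 0.308 = 139 — total 1292
15–29: 310 × 0.981 = 304
30–44: 2160 × 0.976 = 2108
45–59: 450 × 0.953 = 429
60–74: 1060 × 0.962 = 1020
Net migration: 0–14 + 77 → 1369; 30–44 + 77 → 2185
Giving 1369 / 304 / 2185 / 429 / 1020.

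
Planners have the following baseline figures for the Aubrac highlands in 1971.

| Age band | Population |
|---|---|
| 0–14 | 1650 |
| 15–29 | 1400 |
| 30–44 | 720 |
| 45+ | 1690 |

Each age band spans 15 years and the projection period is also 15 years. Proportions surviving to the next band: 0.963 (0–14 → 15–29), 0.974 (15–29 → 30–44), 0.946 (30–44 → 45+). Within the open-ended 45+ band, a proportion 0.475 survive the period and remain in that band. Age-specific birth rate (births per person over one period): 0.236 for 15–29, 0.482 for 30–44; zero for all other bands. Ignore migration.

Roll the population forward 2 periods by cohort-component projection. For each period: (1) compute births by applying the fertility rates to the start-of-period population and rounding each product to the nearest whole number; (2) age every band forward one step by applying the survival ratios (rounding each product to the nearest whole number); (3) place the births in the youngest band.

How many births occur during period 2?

Numbering the groups 1..4 from youngest to oldest:
After projecting period 1:
Births: 1400 * 0.236 = 330  |  720 * 0.482 = 347 → 677
Group 2: 1650 * 0.963 = 1589
Group 3: 1400 * 0.974 = 1364
Group 4: 720 * 0.946 + 1690 * 0.475 = 681 + 803 = 1484
Giving 677 / 1589 / 1364 / 1484.
After projecting period 2:
Births: 1589 * 0.236 = 375  |  1364 * 0.482 = 657 → 1032
Group 2: 677 * 0.963 = 652
Group 3: 1589 * 0.974 = 1548
Group 4: 1364 * 0.946 + 1484 * 0.475 = 1290 + 705 = 1995
Giving 1032 / 652 / 1548 / 1995.

1032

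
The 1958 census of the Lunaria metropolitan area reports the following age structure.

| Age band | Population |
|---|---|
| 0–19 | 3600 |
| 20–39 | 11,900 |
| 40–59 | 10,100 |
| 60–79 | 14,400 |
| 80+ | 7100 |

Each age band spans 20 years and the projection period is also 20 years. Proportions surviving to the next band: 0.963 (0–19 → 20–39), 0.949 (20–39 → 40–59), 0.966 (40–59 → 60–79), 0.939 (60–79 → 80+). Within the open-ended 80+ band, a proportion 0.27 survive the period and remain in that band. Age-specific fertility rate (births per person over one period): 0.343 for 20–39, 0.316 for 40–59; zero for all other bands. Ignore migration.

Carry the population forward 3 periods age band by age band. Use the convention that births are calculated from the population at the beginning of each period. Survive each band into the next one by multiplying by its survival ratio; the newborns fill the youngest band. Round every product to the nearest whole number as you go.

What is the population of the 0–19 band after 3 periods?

Let group 1 be 0–19 through group 5 = 80+.
After projecting period 1:
Births: 11900 × 0.343 = 4082 ; 10100 × 0.316 = 3192 — total 7274
Group 2: 3600 × 0.963 = 3467
Group 3: 11900 × 0.949 = 11293
Group 4: 10100 × 0.966 = 9757
Group 5: 14400 × 0.939 + 7100 × 0.27 = 13522 + 1917 = 15439
Giving 7274 / 3467 / 11293 / 9757 / 15439.
After projecting period 2:
Births: 3467 × 0.343 = 1189 ; 11293 × 0.316 = 3569 — total 4758
Group 2: 7274 × 0.963 = 7005
Group 3: 3467 × 0.949 = 3290
Group 4: 11293 × 0.966 = 10909
Group 5: 9757 × 0.939 + 15439 × 0.27 = 9162 + 4169 = 13331
Giving 4758 / 7005 / 3290 / 10909 / 13331.
After projecting period 3:
Births: 7005 × 0.343 = 2403 ; 3290 × 0.316 = 1040 — total 3443
Group 2: 4758 × 0.963 = 4582
Group 3: 7005 × 0.949 = 6648
Group 4: 3290 × 0.966 = 3178
Group 5: 10909 × 0.939 + 13331 × 0.27 = 10244 + 3599 = 13843
Giving 3443 / 4582 / 6648 / 3178 / 13843.

3443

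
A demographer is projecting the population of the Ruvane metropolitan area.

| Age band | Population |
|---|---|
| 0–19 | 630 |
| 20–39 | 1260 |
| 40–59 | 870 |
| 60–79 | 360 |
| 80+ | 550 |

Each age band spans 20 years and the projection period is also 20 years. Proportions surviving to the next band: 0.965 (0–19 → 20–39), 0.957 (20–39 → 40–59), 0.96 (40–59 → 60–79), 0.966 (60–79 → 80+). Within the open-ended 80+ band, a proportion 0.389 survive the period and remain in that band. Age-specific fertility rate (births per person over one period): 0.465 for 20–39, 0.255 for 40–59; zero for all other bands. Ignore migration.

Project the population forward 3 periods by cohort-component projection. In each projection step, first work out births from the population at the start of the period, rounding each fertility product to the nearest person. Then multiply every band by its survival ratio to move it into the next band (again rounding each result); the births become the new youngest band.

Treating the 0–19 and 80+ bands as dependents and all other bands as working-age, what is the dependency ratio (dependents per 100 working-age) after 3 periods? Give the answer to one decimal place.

108.2

Numbering the groups 1..5 from youngest to oldest:
[period 1]
Births: 1260 * 0.465 = 586, 870 * 0.255 = 222 → total 808
Group 2: 630 * 0.965 = 608
Group 3: 1260 * 0.957 = 1206
Group 4: 870 * 0.96 = 835
Group 5: 360 * 0.966 + 550 * 0.389 = 348 + 214 = 562
→ [808, 608, 1206, 835, 562]
[period 2]
Births: 608 * 0.465 = 283, 1206 * 0.255 = 308 → total 591
Group 2: 808 * 0.965 = 780
Group 3: 608 * 0.957 = 582
Group 4: 1206 * 0.96 = 1158
Group 5: 835 * 0.966 + 562 * 0.389 = 807 + 219 = 1026
→ [591, 780, 582, 1158, 1026]
[period 3]
Births: 780 * 0.465 = 363, 582 * 0.255 = 148 → total 511
Group 2: 591 * 0.965 = 570
Group 3: 780 * 0.957 = 746
Group 4: 582 * 0.96 = 559
Group 5: 1158 * 0.966 + 1026 * 0.389 = 1119 + 399 = 1518
→ [511, 570, 746, 559, 1518]
Dependents (band 0–19 + band 80+) = 511 + 1518 = 2029; working-age = 1875; ratio = 2029/1875 × 100 = 108.2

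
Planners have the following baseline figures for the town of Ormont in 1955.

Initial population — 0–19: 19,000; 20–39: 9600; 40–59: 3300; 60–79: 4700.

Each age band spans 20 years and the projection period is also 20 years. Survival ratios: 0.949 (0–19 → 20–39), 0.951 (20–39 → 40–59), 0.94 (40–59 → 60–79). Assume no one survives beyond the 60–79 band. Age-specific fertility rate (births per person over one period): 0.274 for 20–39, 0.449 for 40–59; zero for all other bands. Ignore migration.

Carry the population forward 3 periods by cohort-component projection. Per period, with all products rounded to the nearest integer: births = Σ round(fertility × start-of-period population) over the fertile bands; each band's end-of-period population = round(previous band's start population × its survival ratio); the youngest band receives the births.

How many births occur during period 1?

Period 1.
Births: 9600 * 0.274 = 2630 ; 3300 * 0.449 = 1482 — total 4112
20–39: 19000 * 0.949 = 18031
40–59: 9600 * 0.951 = 9130
60–79: 3300 * 0.94 = 3102
Giving 4112 / 18031 / 9130 / 3102.

4112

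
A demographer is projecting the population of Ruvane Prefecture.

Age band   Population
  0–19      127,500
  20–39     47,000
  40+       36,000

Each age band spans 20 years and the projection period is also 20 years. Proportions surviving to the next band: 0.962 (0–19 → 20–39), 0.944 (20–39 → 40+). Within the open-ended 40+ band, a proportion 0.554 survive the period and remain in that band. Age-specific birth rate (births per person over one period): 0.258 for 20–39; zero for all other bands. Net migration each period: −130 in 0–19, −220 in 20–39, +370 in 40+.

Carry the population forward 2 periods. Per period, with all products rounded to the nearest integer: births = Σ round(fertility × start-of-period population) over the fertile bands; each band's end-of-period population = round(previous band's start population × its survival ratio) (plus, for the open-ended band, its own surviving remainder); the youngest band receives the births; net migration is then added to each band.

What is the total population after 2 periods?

Let band 1 be 0–19 through band 3 = 40+.
After projecting period 1:
Births: 47000 × 0.258 = 12126
Band 2: 127500 × 0.962 = 122655
Band 3: 47000 × 0.944 + 36000 × 0.554 = 44368 + 19944 = 64312
Net migration: Band 1 − 130 → 11996; Band 2 − 220 → 122435; Band 3 + 370 → 64682
Population now: 0–19=11996, 20–39=122435, 40+=64682
After projecting period 2:
Births: 122435 × 0.258 = 31588
Band 2: 11996 × 0.962 = 11540
Band 3: 122435 × 0.944 + 64682 × 0.554 = 115579 + 35834 = 151413
Net migration: Band 1 − 130 → 31458; Band 2 − 220 → 11320; Band 3 + 370 → 151783
Population now: 0–19=31458, 20–39=11320, 40+=151783
Total after period 2: 31458 + 11320 + 151783 = 194561

194561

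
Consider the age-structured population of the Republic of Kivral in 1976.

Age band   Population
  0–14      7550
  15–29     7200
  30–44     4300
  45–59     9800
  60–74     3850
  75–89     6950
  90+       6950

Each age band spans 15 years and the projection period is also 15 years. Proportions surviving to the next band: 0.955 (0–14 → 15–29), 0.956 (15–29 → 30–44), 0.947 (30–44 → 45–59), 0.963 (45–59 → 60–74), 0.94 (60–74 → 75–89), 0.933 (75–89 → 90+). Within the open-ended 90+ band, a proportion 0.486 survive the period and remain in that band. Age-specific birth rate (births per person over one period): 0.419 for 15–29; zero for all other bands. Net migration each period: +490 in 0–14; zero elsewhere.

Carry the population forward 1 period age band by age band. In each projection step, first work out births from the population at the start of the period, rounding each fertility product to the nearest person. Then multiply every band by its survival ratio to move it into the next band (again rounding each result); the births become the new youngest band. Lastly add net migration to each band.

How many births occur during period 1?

[period 1]
Births: 7200 * 0.419 = 3017
15–29: 7550 * 0.955 = 7210
30–44: 7200 * 0.956 = 6883
45–59: 4300 * 0.947 = 4072
60–74: 9800 * 0.963 = 9437
75–89: 3850 * 0.94 = 3619
90+: 6950 * 0.933 + 6950 * 0.486 = 6484 + 3378 = 9862
Net migration: 0–14 + 490 → 3507
End of period: [3507, 7210, 6883, 4072, 9437, 3619, 9862]

3017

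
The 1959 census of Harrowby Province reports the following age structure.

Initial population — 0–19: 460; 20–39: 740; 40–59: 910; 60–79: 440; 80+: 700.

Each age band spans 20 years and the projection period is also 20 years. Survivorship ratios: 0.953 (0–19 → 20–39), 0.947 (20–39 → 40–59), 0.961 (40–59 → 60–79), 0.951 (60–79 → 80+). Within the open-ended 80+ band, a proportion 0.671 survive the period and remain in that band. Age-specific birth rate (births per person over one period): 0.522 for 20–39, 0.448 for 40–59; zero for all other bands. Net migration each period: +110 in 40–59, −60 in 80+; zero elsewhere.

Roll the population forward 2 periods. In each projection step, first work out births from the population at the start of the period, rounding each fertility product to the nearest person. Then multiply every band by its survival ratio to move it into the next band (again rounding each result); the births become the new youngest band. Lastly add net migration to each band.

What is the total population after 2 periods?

3981

Period 1:
Births: 740 × 0.522 = 386, 910 × 0.448 = 408 → 794
20–39: 460 × 0.953 = 438
40–59: 740 × 0.947 = 701
60–79: 910 × 0.961 = 875
80+: 440 × 0.951 + 700 × 0.671 = 418 + 470 = 888
Net migration: 40–59 + 110 → 811; 80+ − 60 → 828
Giving 794 / 438 / 811 / 875 / 828.
Period 2:
Births: 438 × 0.522 = 229, 811 × 0.448 = 363 → 592
20–39: 794 × 0.953 = 757
40–59: 438 × 0.947 = 415
60–79: 811 × 0.961 = 779
80+: 875 × 0.951 + 828 × 0.671 = 832 + 556 = 1388
Net migration: 40–59 + 110 → 525; 80+ − 60 → 1328
Giving 592 / 757 / 525 / 779 / 1328.
Total after period 2: 592 + 757 + 525 + 779 + 1328 = 3981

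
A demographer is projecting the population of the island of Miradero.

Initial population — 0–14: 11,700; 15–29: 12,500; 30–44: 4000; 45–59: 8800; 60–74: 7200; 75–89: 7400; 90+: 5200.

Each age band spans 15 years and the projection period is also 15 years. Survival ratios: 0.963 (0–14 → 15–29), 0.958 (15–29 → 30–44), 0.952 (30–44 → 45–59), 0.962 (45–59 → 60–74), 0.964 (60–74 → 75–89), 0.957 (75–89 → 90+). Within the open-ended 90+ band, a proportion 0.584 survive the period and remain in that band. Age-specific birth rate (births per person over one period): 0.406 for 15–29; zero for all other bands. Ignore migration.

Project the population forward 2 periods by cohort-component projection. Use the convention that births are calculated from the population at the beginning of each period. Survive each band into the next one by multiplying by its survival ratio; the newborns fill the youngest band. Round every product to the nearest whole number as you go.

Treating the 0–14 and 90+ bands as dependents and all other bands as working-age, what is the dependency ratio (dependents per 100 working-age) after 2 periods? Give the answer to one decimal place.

44.0

Let group 1 be 0–14 through group 7 = 90+.
— Period 1 —
Births: 12500 × 0.406 = 5075
Group 2: 11700 × 0.963 = 11267
Group 3: 12500 × 0.958 = 11975
Group 4: 4000 × 0.952 = 3808
Group 5: 8800 × 0.962 = 8466
Group 6: 7200 × 0.964 = 6941
Group 7: 7400 × 0.957 + 5200 × 0.584 = 7082 + 3037 = 10119
End of period: [5075, 11267, 11975, 3808, 8466, 6941, 10119]
— Period 2 —
Births: 11267 × 0.406 = 4574
Group 2: 5075 × 0.963 = 4887
Group 3: 11267 × 0.958 = 10794
Group 4: 11975 × 0.952 = 11400
Group 5: 3808 × 0.962 = 3663
Group 6: 8466 × 0.964 = 8161
Group 7: 6941 × 0.957 + 10119 × 0.584 = 6643 + 5909 = 12552
End of period: [4574, 4887, 10794, 11400, 3663, 8161, 12552]
Dependents (band 0–14 + band 90+) = 4574 + 12552 = 17126; working-age = 38905; ratio = 17126/38905 × 100 = 44.0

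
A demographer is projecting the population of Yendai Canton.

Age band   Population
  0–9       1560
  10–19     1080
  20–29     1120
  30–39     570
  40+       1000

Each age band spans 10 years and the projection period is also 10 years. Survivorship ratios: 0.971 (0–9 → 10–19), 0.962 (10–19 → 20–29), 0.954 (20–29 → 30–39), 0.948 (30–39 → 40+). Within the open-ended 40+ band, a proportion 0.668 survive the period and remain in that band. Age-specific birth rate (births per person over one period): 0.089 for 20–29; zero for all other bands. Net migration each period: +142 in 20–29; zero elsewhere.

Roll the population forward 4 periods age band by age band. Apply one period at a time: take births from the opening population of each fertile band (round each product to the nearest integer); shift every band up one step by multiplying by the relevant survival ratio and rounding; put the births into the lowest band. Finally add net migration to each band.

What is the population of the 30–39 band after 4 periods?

Period 1.
Births: 1120 × 0.089 = 100
10–19: 1560 × 0.971 = 1515
20–29: 1080 × 0.962 = 1039
30–39: 1120 × 0.954 = 1068
40+: 570 × 0.948 + 1000 × 0.668 = 540 + 668 = 1208
Net migration: 20–29 + 142 → 1181
Giving 100 / 1515 / 1181 / 1068 / 1208.
Period 2.
Births: 1181 × 0.089 = 105
10–19: 100 × 0.971 = 97
20–29: 1515 × 0.962 = 1457
30–39: 1181 × 0.954 = 1127
40+: 1068 × 0.948 + 1208 × 0.668 = 1012 + 807 = 1819
Net migration: 20–29 + 142 → 1599
Giving 105 / 97 / 1599 / 1127 / 1819.
Period 3.
Births: 1599 × 0.089 = 142
10–19: 105 × 0.971 = 102
20–29: 97 × 0.962 = 93
30–39: 1599 × 0.954 = 1525
40+: 1127 × 0.948 + 1819 × 0.668 = 1068 + 1215 = 2283
Net migration: 20–29 + 142 → 235
Giving 142 / 102 / 235 / 1525 / 2283.
Period 4.
Births: 235 × 0.089 = 21
10–19: 142 × 0.971 = 138
20–29: 102 × 0.962 = 98
30–39: 235 × 0.954 = 224
40+: 1525 × 0.948 + 2283 × 0.668 = 1446 + 1525 = 2971
Net migration: 20–29 + 142 → 240
Giving 21 / 138 / 240 / 224 / 2971.

224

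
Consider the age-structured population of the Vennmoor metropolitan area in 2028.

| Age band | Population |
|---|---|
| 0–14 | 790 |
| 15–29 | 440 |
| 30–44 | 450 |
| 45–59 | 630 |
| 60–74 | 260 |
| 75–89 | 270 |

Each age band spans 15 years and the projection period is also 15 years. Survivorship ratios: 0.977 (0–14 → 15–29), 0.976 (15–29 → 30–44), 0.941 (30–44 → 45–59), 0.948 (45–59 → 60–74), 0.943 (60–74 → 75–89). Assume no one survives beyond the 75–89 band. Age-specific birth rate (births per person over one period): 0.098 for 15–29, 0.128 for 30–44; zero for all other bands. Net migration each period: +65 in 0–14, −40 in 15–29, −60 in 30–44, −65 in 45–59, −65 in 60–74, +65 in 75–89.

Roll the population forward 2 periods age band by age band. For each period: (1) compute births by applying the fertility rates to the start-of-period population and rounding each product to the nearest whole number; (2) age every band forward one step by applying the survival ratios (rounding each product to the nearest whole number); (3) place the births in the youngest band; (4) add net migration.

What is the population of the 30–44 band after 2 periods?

654

Numbering the groups 1..6 from youngest to oldest:
Period 1.
Births: 440 × 0.098 = 43 ; 450 × 0.128 = 58 → total 101
Group 2: 790 × 0.977 = 772
Group 3: 440 × 0.976 = 429
Group 4: 450 × 0.941 = 423
Group 5: 630 × 0.948 = 597
Group 6: 260 × 0.943 = 245
Net migration: Group 1 + 65 → 166; Group 2 − 40 → 732; Group 3 − 60 → 369; Group 4 − 65 → 358; Group 5 − 65 → 532; Group 6 + 65 → 310
→ [166, 732, 369, 358, 532, 310]
Period 2.
Births: 732 × 0.098 = 72 ; 369 × 0.128 = 47 → total 119
Group 2: 166 × 0.977 = 162
Group 3: 732 × 0.976 = 714
Group 4: 369 × 0.941 = 347
Group 5: 358 × 0.948 = 339
Group 6: 532 × 0.943 = 502
Net migration: Group 1 + 65 → 184; Group 2 − 40 → 122; Group 3 − 60 → 654; Group 4 − 65 → 282; Group 5 − 65 → 274; Group 6 + 65 → 567
→ [184, 122, 654, 282, 274, 567]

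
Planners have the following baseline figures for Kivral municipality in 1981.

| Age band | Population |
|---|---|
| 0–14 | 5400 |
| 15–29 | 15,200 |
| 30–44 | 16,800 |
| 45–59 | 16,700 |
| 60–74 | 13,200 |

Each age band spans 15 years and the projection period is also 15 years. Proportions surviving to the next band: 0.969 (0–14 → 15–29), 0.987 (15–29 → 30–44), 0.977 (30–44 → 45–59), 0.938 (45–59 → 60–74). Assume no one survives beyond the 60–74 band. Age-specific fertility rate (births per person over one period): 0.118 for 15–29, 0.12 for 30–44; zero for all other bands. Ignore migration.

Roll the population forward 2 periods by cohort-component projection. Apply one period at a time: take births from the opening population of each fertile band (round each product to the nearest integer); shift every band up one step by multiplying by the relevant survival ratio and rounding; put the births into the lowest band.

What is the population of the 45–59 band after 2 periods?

14657

Period 1.
Births: 15200 × 0.118 = 1794  |  16800 × 0.12 = 2016 → total 3810
15–29: 5400 × 0.969 = 5233
30–44: 15200 × 0.987 = 15002
45–59: 16800 × 0.977 = 16414
60–74: 16700 × 0.938 = 15665
Population now: 0–14=3810, 15–29=5233, 30–44=15002, 45–59=16414, 60–74=15665
Period 2.
Births: 5233 × 0.118 = 617  |  15002 × 0.12 = 1800 → total 2417
15–29: 3810 × 0.969 = 3692
30–44: 5233 × 0.987 = 5165
45–59: 15002 × 0.977 = 14657
60–74: 16414 × 0.938 = 15396
Population now: 0–14=2417, 15–29=3692, 30–44=5165, 45–59=14657, 60–74=15396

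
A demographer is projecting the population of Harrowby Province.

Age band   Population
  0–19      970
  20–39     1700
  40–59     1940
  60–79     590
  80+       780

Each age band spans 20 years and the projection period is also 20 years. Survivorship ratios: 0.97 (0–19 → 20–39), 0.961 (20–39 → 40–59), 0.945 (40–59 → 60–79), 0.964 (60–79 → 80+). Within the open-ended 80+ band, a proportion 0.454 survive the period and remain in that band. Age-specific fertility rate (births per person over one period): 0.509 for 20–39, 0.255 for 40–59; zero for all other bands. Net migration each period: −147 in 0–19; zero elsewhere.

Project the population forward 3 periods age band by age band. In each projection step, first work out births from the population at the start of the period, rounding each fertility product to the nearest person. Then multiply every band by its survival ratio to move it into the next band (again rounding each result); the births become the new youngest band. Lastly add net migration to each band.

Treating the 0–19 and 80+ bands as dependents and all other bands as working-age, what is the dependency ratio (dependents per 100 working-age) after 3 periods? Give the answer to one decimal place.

116.6

(Groups numbered youngest = 1 to oldest = 5.)
— Period 1 —
Births: 1700 * 0.509 = 865, 1940 * 0.255 = 495 → total 1360
Group 2: 970 * 0.97 = 941
Group 3: 1700 * 0.961 = 1634
Group 4: 1940 * 0.945 = 1833
Group 5: 590 * 0.964 + 780 * 0.454 = 569 + 354 = 923
Net migration: Group 1 − 147 → 1213
Giving 1213 / 941 / 1634 / 1833 / 923.
— Period 2 —
Births: 941 * 0.509 = 479, 1634 * 0.255 = 417 → total 896
Group 2: 1213 * 0.97 = 1177
Group 3: 941 * 0.961 = 904
Group 4: 1634 * 0.945 = 1544
Group 5: 1833 * 0.964 + 923 * 0.454 = 1767 + 419 = 2186
Net migration: Group 1 − 147 → 749
Giving 749 / 1177 / 904 / 1544 / 2186.
— Period 3 —
Births: 1177 * 0.509 = 599, 904 * 0.255 = 231 → total 830
Group 2: 749 * 0.97 = 727
Group 3: 1177 * 0.961 = 1131
Group 4: 904 * 0.945 = 854
Group 5: 1544 * 0.964 + 2186 * 0.454 = 1488 + 992 = 2480
Net migration: Group 1 − 147 → 683
Giving 683 / 727 / 1131 / 854 / 2480.
Dependents (band 0–19 + band 80+) = 683 + 2480 = 3163; working-age = 2712; ratio = 3163/2712 × 100 = 116.6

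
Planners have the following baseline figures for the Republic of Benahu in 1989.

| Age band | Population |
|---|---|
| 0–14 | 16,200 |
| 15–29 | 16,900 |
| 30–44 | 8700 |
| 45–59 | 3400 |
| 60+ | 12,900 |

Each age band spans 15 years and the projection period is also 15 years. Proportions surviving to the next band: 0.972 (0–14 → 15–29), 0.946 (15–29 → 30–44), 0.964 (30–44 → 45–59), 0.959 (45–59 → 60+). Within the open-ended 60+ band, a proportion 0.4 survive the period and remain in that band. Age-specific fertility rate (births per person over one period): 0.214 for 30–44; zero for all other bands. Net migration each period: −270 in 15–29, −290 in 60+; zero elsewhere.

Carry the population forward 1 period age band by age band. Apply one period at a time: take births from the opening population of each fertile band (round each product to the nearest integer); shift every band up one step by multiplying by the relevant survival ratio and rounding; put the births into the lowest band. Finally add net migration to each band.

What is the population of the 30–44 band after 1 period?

15987

[period 1]
Births: 8700 * 0.214 = 1862
15–29: 16200 * 0.972 = 15746
30–44: 16900 * 0.946 = 15987
45–59: 8700 * 0.964 = 8387
60+: 3400 * 0.959 + 12900 * 0.4 = 3261 + 5160 = 8421
Net migration: 15–29 − 270 → 15476; 60+ − 290 → 8131
Population now: 0–14=1862, 15–29=15476, 30–44=15987, 45–59=8387, 60+=8131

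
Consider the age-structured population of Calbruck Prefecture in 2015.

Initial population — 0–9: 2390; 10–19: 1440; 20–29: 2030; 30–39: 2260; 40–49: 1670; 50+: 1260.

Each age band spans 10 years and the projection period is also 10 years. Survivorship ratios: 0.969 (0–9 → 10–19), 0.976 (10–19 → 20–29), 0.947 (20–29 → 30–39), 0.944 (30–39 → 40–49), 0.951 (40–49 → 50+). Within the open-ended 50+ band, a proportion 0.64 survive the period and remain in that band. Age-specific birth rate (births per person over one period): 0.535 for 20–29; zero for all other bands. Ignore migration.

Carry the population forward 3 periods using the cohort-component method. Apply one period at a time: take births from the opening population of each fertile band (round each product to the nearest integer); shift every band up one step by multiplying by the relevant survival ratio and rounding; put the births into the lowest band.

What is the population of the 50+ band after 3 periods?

4003

— Period 1 —
Births: 2030 × 0.535 = 1086
10–19: 2390 × 0.969 = 2316
20–29: 1440 × 0.976 = 1405
30–39: 2030 × 0.947 = 1922
40–49: 2260 × 0.944 = 2133
50+: 1670 × 0.951 + 1260 × 0.64 = 1588 + 806 = 2394
Giving 1086 / 2316 / 1405 / 1922 / 2133 / 2394.
— Period 2 —
Births: 1405 × 0.535 = 752
10–19: 1086 × 0.969 = 1052
20–29: 2316 × 0.976 = 2260
30–39: 1405 × 0.947 = 1331
40–49: 1922 × 0.944 = 1814
50+: 2133 × 0.951 + 2394 × 0.64 = 2028 + 1532 = 3560
Giving 752 / 1052 / 2260 / 1331 / 1814 / 3560.
— Period 3 —
Births: 2260 × 0.535 = 1209
10–19: 752 × 0.969 = 729
20–29: 1052 × 0.976 = 1027
30–39: 2260 × 0.947 = 2140
40–49: 1331 × 0.944 = 1256
50+: 1814 × 0.951 + 3560 × 0.64 = 1725 + 2278 = 4003
Giving 1209 / 729 / 1027 / 2140 / 1256 / 4003.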